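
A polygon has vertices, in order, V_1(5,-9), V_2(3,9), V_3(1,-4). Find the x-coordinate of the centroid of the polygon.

Apply the surveyor's formula. First the cross-terms c_i = x_i·y_{i+1} − x_{i+1}·y_i:
  72, -21, 11  ⇒  2A = 62, A = 31.
Then Σ (x_i + x_{i+1})·c_i = 558, so x̄ = 558 / (6·31) = 3.

3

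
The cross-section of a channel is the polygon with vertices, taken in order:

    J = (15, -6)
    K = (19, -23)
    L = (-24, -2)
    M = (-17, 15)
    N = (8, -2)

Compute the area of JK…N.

Apply the shoelace (surveyor's) formula: 2A = Σ (x_i·y_{i+1} − x_{i+1}·y_i), indices taken mod 5.
Cross-terms: -231, -590, -394, -86, -18  ⇒  Σ = -1319
Area = |Σ|/2 = 659.5.

659.5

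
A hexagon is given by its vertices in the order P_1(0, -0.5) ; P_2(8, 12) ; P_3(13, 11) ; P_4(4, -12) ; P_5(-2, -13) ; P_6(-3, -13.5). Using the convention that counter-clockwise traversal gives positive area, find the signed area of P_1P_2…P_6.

-175.25

Σ = (4) + (-68) + (-200) + (-76) + (-12) + (1.5) = -350.5
Signed area = Σ/2 = -175.25 (negative ⇒ clockwise traversal).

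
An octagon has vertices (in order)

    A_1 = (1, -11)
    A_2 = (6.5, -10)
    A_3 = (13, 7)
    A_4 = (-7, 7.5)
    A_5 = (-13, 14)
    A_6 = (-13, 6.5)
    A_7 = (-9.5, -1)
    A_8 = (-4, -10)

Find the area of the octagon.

350.125

Σ = (61.5) + (175.5) + (146.5) + (-0.5) + (97.5) + (74.75) + (91) + (54) = 700.25
Area = |Σ|/2 = 350.125.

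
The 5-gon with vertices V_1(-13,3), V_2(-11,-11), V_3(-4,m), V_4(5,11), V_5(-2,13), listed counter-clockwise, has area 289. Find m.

Write out the shoelace sum; only the two edges meeting at V_3 involve m:
2·Area = [((-11)·m − (-4)·(-11)) + ((-4)·11 − 5·m)] + 426
       = -16·m + 338 = 578
⇒ m = -15.

-15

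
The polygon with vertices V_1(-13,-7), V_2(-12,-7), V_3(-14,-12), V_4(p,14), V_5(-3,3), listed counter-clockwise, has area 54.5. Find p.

10

The doubled signed area Σ (x_i y_{i+1} − x_{i+1} y_i) is linear in p.
With p=0 it equals -41; the coefficient of p is 15 (from the two edges through V_4).
So 15·p + -41 = 2·54.5 = 109 ⇒ p = 10.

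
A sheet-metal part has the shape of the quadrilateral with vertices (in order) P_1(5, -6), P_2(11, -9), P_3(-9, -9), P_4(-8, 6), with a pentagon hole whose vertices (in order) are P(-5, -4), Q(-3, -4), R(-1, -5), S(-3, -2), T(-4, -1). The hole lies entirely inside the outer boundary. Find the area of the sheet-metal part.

127.5

Outer boundary:
Apply Gauss's area formula: 2A = Σ (x_i·y_{i+1} − x_{i+1}·y_i), indices taken mod 4.
Cross-terms: 21, -180, -126, 18  ⇒  Σ = -267
Area = |Σ|/2 = 133.5.
Hole:
P→Q: (-5)(-4) − (-3)(-4) = 8
Q→R: (-3)(-5) − (-1)(-4) = 11
R→S: (-1)(-2) − (-3)(-5) = -13
S→T: (-3)(-1) − (-4)(-2) = -5
T→P: (-4)(-4) − (-5)(-1) = 11
Σ = 12
Area = |Σ|/2 = 6.
Net area = 133.5 − 6 = 127.5.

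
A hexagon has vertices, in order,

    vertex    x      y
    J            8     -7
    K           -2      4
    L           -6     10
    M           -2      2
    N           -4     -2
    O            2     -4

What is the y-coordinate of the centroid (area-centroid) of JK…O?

-11/12

Apply the surveyor's formula. First the cross-terms c_i = x_i·y_{i+1} − x_{i+1}·y_i:
  18, 4, 8, 12, 20, 18  ⇒  2A = 80, A = 40.
Then Σ (y_i + y_{i+1})·c_i = -220, so ȳ = -220 / (6·40) = -11/12.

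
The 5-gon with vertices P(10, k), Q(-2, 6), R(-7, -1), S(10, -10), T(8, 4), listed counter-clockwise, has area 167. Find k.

7

Write out the shoelace sum; only the two edges meeting at P involve k:
2·Area = [(8·k − 10·4) + (10·6 − (-2)·k)] + 244
       = 10·k + 264 = 334
⇒ k = 7.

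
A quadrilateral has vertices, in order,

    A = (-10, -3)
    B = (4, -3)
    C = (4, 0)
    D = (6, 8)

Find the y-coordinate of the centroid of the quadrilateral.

139/222

Apply the surveyor's formula. First the cross-terms c_i = x_i·y_{i+1} − x_{i+1}·y_i:
  42, 12, 32, 62  ⇒  2A = 148, A = 74.
Then Σ (y_i + y_{i+1})·c_i = 278, so ȳ = 278 / (6·74) = 139/222.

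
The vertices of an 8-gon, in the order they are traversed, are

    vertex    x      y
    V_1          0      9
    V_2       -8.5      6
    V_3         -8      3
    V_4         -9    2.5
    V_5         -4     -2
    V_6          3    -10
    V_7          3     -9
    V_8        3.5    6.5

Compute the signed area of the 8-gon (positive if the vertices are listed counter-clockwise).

Apply the surveyor's formula: 2A = Σ (x_i·y_{i+1} − x_{i+1}·y_i), indices taken mod 8.
Σ = (76.5) + (22.5) + (7) + (28) + (46) + (3) + (51) + (31.5) = 265.5
Signed area = Σ/2 = 132.75 (positive ⇒ counter-clockwise traversal).

132.75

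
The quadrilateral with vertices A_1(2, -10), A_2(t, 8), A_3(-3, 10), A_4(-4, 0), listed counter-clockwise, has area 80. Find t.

Write out the shoelace sum; only the two edges meeting at A_2 involve t:
2·Area = [(2·8 − t·(-10)) + (t·10 − (-3)·8)] + 80
       = 20·t + 120 = 160
⇒ t = 2.

2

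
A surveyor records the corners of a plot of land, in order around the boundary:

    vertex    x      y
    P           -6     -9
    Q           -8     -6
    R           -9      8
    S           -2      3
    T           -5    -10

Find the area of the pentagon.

72.5

Apply Gauss's area formula: 2A = Σ (x_i·y_{i+1} − x_{i+1}·y_i), indices taken mod 5.
Cross-terms: -36, -118, -11, 35, -15  ⇒  Σ = -145
Area = |Σ|/2 = 72.5.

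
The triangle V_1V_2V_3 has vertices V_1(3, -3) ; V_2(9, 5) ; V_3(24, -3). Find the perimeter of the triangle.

|V_1V_2| = √((6)² + (8)²) = √100 = 10
|V_2V_3| = √((15)² + (-8)²) = √289 = 17
|V_3V_1| = √((-21)² + (0)²) = √441 = 21
Perimeter = 10 + 17 + 21 = 48.

48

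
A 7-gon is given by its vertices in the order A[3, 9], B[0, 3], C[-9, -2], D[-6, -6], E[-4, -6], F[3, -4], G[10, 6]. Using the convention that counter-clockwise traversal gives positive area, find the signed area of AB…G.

Apply the shoelace (surveyor's) formula: 2A = Σ (x_i·y_{i+1} − x_{i+1}·y_i), indices taken mod 7.
Σ = (9) + (27) + (42) + (12) + (34) + (58) + (72) = 254
Signed area = Σ/2 = 127 (positive ⇒ counter-clockwise traversal).

127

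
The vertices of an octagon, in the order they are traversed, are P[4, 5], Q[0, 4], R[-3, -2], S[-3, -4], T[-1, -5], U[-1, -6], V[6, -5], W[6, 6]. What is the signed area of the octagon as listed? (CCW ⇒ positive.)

79.5

Apply the shoelace (surveyor's) formula: 2A = Σ (x_i·y_{i+1} − x_{i+1}·y_i), indices taken mod 8.
P→Q: (4)(4) − (0)(5) = 16
Q→R: (0)(-2) − (-3)(4) = 12
R→S: (-3)(-4) − (-3)(-2) = 6
S→T: (-3)(-5) − (-1)(-4) = 11
T→U: (-1)(-6) − (-1)(-5) = 1
U→V: (-1)(-5) − (6)(-6) = 41
V→W: (6)(6) − (6)(-5) = 66
W→P: (6)(5) − (4)(6) = 6
Σ = 159
Signed area = Σ/2 = 79.5 (positive ⇒ counter-clockwise traversal).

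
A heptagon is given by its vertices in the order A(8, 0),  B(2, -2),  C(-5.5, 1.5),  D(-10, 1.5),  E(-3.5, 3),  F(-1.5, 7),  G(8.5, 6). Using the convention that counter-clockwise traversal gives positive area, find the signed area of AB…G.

Σ = (-16) + (-8) + (6.75) + (-24.75) + (-20) + (-68.5) + (-48) = -178.5
Signed area = Σ/2 = -89.25 (negative ⇒ clockwise traversal).

-89.25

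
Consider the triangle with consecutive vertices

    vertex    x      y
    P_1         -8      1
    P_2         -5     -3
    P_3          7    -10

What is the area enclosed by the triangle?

Apply the shoelace (surveyor's) formula: 2A = Σ (x_i·y_{i+1} − x_{i+1}·y_i), indices taken mod 3.
Σ = (29) + (71) + (-73) = 27
Area = |Σ|/2 = 13.5.

13.5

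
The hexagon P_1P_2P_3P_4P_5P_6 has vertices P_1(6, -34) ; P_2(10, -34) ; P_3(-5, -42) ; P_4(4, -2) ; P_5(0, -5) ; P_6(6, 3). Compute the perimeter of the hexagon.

114

|P_1P_2| = √((4)² + (0)²) = √16 = 4
|P_2P_3| = √((-15)² + (-8)²) = √289 = 17
|P_3P_4| = √((9)² + (40)²) = √1681 = 41
|P_4P_5| = √((-4)² + (-3)²) = √25 = 5
|P_5P_6| = √((6)² + (8)²) = √100 = 10
|P_6P_1| = √((0)² + (-37)²) = √1369 = 37
Perimeter = 4 + 17 + 41 + 5 + 10 + 37 = 114.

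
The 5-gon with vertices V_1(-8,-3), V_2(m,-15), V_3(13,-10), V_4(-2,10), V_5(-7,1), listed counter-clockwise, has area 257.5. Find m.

Write out the shoelace sum; only the two edges meeting at V_2 involve m:
2·Area = [((-8)·(-15) − m·(-3)) + (m·(-10) − 13·(-15))] + 207
       = -7·m + 522 = 515
⇒ m = 1.

1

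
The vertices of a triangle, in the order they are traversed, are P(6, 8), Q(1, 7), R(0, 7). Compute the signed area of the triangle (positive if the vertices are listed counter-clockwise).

P→Q: (6)(7) − (1)(8) = 34
Q→R: (1)(7) − (0)(7) = 7
R→P: (0)(8) − (6)(7) = -42
Σ = -1
Signed area = Σ/2 = -0.5 (negative ⇒ clockwise traversal).

-0.5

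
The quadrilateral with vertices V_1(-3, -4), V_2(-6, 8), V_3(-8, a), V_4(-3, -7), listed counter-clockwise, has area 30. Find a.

Write out the shoelace sum; only the two edges meeting at V_3 involve a:
2·Area = [((-6)·a − (-8)·8) + ((-8)·(-7) − (-3)·a)] + -57
       = -3·a + 63 = 60
⇒ a = 1.

1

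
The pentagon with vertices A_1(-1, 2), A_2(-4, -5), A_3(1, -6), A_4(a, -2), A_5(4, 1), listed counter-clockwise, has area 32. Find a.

Write out the shoelace sum; only the two edges meeting at A_4 involve a:
2·Area = [(1·(-2) − a·(-6)) + (a·1 − 4·(-2))] + 51
       = 7·a + 57 = 64
⇒ a = 1.

1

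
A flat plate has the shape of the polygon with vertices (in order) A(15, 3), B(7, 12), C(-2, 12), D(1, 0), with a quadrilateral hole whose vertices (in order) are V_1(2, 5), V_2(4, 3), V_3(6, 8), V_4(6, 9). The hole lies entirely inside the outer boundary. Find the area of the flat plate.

Outer boundary:
Σ = (159) + (108) + (-12) + (3) = 258
Area = |Σ|/2 = 129.
Hole:
Apply the shoelace (surveyor's) formula: 2A = Σ (x_i·y_{i+1} − x_{i+1}·y_i), indices taken mod 4.
Σ = (-14) + (14) + (6) + (12) = 18
Area = |Σ|/2 = 9.
Net area = 129 − 9 = 120.

120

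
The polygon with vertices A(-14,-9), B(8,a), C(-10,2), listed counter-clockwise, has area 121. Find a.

Write out the shoelace sum; only the two edges meeting at B involve a:
2·Area = [((-14)·a − 8·(-9)) + (8·2 − (-10)·a)] + 118
       = -4·a + 206 = 242
⇒ a = -9.

-9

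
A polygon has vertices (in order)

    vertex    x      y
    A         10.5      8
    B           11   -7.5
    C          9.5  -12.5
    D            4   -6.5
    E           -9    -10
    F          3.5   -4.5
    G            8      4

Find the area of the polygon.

97.875

Apply the shoelace (surveyor's) formula: 2A = Σ (x_i·y_{i+1} − x_{i+1}·y_i), indices taken mod 7.
A→B: (10.5)(-7.5) − (11)(8) = -166.75
B→C: (11)(-12.5) − (9.5)(-7.5) = -66.25
C→D: (9.5)(-6.5) − (4)(-12.5) = -11.75
D→E: (4)(-10) − (-9)(-6.5) = -98.5
E→F: (-9)(-4.5) − (3.5)(-10) = 75.5
F→G: (3.5)(4) − (8)(-4.5) = 50
G→A: (8)(8) − (10.5)(4) = 22
Σ = -195.75
Area = |Σ|/2 = 97.875.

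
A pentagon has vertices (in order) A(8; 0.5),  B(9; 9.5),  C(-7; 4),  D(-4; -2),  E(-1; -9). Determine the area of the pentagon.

154.75

Apply the shoelace formula: 2A = Σ (x_i·y_{i+1} − x_{i+1}·y_i), indices taken mod 5.
A→B: (8)(9.5) − (9)(0.5) = 71.5
B→C: (9)(4) − (-7)(9.5) = 102.5
C→D: (-7)(-2) − (-4)(4) = 30
D→E: (-4)(-9) − (-1)(-2) = 34
E→A: (-1)(0.5) − (8)(-9) = 71.5
Σ = 309.5
Area = |Σ|/2 = 154.75.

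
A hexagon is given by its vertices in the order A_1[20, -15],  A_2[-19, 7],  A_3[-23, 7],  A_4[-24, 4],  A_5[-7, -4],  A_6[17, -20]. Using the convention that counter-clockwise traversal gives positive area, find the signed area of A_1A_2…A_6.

218

Apply Gauss's area formula: 2A = Σ (x_i·y_{i+1} − x_{i+1}·y_i), indices taken mod 6.
A_1→A_2: (20)(7) − (-19)(-15) = -145
A_2→A_3: (-19)(7) − (-23)(7) = 28
A_3→A_4: (-23)(4) − (-24)(7) = 76
A_4→A_5: (-24)(-4) − (-7)(4) = 124
A_5→A_6: (-7)(-20) − (17)(-4) = 208
A_6→A_1: (17)(-15) − (20)(-20) = 145
Σ = 436
Signed area = Σ/2 = 218 (positive ⇒ counter-clockwise traversal).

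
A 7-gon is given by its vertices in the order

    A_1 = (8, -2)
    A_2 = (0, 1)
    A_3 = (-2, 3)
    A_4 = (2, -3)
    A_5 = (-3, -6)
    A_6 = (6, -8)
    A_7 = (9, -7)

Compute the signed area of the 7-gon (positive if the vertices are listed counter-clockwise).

58.5

Apply the surveyor's formula: 2A = Σ (x_i·y_{i+1} − x_{i+1}·y_i), indices taken mod 7.
Σ = (8) + (2) + (0) + (-21) + (60) + (30) + (38) = 117
Signed area = Σ/2 = 58.5 (positive ⇒ counter-clockwise traversal).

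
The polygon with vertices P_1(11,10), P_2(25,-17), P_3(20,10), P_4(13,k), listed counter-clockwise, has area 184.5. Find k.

24

The doubled signed area Σ (x_i y_{i+1} − x_{i+1} y_i) is linear in k.
With k=0 it equals 153; the coefficient of k is 9 (from the two edges through P_4).
So 9·k + 153 = 2·184.5 = 369 ⇒ k = 24.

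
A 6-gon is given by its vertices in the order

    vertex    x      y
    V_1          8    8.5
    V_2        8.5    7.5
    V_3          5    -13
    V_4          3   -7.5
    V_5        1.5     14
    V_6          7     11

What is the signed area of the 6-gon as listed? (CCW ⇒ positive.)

-107.75

Cross-terms: -12.25, -148, 1.5, 53.25, -81.5, -28.5  ⇒  Σ = -215.5
Signed area = Σ/2 = -107.75 (negative ⇒ clockwise traversal).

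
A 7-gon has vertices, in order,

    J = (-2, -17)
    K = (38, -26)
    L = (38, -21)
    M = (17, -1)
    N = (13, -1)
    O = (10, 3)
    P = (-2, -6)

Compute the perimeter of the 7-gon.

|JK| = √((40)² + (-9)²) = √1681 = 41
|KL| = √((0)² + (5)²) = √25 = 5
|LM| = √((-21)² + (20)²) = √841 = 29
|MN| = √((-4)² + (0)²) = √16 = 4
|NO| = √((-3)² + (4)²) = √25 = 5
|OP| = √((-12)² + (-9)²) = √225 = 15
|PJ| = √((0)² + (-11)²) = √121 = 11
Perimeter = 41 + 5 + 29 + 4 + 5 + 15 + 11 = 110.

110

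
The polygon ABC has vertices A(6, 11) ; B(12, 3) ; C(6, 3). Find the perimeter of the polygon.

|AB| = √((6)² + (-8)²) = √100 = 10
|BC| = √((-6)² + (0)²) = √36 = 6
|CA| = √((0)² + (8)²) = √64 = 8
Perimeter = 10 + 6 + 8 = 24.

24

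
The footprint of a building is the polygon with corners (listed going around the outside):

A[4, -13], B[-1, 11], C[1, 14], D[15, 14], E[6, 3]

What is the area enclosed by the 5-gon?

Σ = (31) + (-25) + (-196) + (-39) + (-90) = -319
Area = |Σ|/2 = 159.5.

159.5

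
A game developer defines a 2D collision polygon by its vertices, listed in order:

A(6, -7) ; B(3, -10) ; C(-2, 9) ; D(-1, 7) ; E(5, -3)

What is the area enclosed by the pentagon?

43

Apply the shoelace formula: 2A = Σ (x_i·y_{i+1} − x_{i+1}·y_i), indices taken mod 5.
Cross-terms: -39, 7, -5, -32, -17  ⇒  Σ = -86
Area = |Σ|/2 = 43.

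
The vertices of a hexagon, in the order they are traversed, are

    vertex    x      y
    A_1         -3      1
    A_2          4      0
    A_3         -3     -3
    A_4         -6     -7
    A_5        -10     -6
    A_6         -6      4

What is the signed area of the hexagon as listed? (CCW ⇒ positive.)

-58.5

Apply the surveyor's formula: 2A = Σ (x_i·y_{i+1} − x_{i+1}·y_i), indices taken mod 6.
A_1→A_2: (-3)(0) − (4)(1) = -4
A_2→A_3: (4)(-3) − (-3)(0) = -12
A_3→A_4: (-3)(-7) − (-6)(-3) = 3
A_4→A_5: (-6)(-6) − (-10)(-7) = -34
A_5→A_6: (-10)(4) − (-6)(-6) = -76
A_6→A_1: (-6)(1) − (-3)(4) = 6
Σ = -117
Signed area = Σ/2 = -58.5 (negative ⇒ clockwise traversal).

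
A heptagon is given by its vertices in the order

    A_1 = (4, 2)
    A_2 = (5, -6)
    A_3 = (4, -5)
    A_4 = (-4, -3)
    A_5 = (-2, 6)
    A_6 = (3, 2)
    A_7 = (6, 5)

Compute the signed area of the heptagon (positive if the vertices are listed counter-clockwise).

Apply the surveyor's formula: 2A = Σ (x_i·y_{i+1} − x_{i+1}·y_i), indices taken mod 7.
Σ = (-34) + (-1) + (-32) + (-30) + (-22) + (3) + (-8) = -124
Signed area = Σ/2 = -62 (negative ⇒ clockwise traversal).

-62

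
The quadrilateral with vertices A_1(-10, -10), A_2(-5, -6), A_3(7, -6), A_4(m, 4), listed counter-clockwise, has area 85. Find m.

The doubled signed area Σ (x_i y_{i+1} − x_{i+1} y_i) is linear in m.
With m=0 it equals 150; the coefficient of m is -4 (from the two edges through A_4).
So -4·m + 150 = 2·85 = 170 ⇒ m = -5.

-5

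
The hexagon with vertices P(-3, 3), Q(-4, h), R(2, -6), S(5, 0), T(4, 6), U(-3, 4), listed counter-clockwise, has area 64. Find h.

1

The doubled signed area Σ (x_i y_{i+1} − x_{i+1} y_i) is linear in h.
With h=0 it equals 133; the coefficient of h is -5 (from the two edges through Q).
So -5·h + 133 = 2·64 = 128 ⇒ h = 1.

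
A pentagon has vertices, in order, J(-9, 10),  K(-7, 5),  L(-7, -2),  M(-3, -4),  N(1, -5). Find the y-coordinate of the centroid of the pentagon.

11/60

Apply the surveyor's formula. First the cross-terms c_i = x_i·y_{i+1} − x_{i+1}·y_i:
  25, 49, 22, 19, -35  ⇒  2A = 80, A = 40.
Then Σ (y_i + y_{i+1})·c_i = 44, so ȳ = 44 / (6·40) = 11/60.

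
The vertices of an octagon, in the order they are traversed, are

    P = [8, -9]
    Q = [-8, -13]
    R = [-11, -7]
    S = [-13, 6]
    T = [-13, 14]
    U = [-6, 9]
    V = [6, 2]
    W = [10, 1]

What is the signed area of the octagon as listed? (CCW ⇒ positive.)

Σ = (-176) + (-87) + (-157) + (-104) + (-33) + (-66) + (-14) + (-98) = -735
Signed area = Σ/2 = -367.5 (negative ⇒ clockwise traversal).

-367.5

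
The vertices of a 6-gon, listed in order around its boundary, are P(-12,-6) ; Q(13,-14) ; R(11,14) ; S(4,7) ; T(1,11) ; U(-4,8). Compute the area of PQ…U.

P→Q: (-12)(-14) − (13)(-6) = 246
Q→R: (13)(14) − (11)(-14) = 336
R→S: (11)(7) − (4)(14) = 21
S→T: (4)(11) − (1)(7) = 37
T→U: (1)(8) − (-4)(11) = 52
U→P: (-4)(-6) − (-12)(8) = 120
Σ = 812
Area = |Σ|/2 = 406.

406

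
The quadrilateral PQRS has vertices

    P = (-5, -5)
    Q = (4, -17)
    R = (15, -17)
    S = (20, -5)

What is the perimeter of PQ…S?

|PQ| = √((9)² + (-12)²) = √225 = 15
|QR| = √((11)² + (0)²) = √121 = 11
|RS| = √((5)² + (12)²) = √169 = 13
|SP| = √((-25)² + (0)²) = √625 = 25
Perimeter = 15 + 11 + 13 + 25 = 64.

64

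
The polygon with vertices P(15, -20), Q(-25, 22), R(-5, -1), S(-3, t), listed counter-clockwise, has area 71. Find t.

-6

Write out the shoelace sum; only the two edges meeting at S involve t:
2·Area = [((-5)·t − (-3)·(-1)) + ((-3)·(-20) − 15·t)] + -35
       = -20·t + 22 = 142
⇒ t = -6.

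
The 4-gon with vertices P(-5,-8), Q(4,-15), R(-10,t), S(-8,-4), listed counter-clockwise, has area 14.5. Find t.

Write out the shoelace sum; only the two edges meeting at R involve t:
2·Area = [(4·t − (-10)·(-15)) + ((-10)·(-4) − (-8)·t)] + 151
       = 12·t + 41 = 29
⇒ t = -1.

-1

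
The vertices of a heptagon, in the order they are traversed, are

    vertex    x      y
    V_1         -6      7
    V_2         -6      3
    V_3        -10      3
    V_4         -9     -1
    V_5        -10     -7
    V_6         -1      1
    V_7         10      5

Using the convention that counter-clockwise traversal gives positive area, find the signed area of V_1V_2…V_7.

Apply Gauss's area formula: 2A = Σ (x_i·y_{i+1} − x_{i+1}·y_i), indices taken mod 7.
V_1→V_2: (-6)(3) − (-6)(7) = 24
V_2→V_3: (-6)(3) − (-10)(3) = 12
V_3→V_4: (-10)(-1) − (-9)(3) = 37
V_4→V_5: (-9)(-7) − (-10)(-1) = 53
V_5→V_6: (-10)(1) − (-1)(-7) = -17
V_6→V_7: (-1)(5) − (10)(1) = -15
V_7→V_1: (10)(7) − (-6)(5) = 100
Σ = 194
Signed area = Σ/2 = 97 (positive ⇒ counter-clockwise traversal).

97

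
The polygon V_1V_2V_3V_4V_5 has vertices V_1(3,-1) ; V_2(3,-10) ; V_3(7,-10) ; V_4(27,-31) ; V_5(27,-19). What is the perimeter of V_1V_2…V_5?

|V_1V_2| = √((0)² + (-9)²) = √81 = 9
|V_2V_3| = √((4)² + (0)²) = √16 = 4
|V_3V_4| = √((20)² + (-21)²) = √841 = 29
|V_4V_5| = √((0)² + (12)²) = √144 = 12
|V_5V_1| = √((-24)² + (18)²) = √900 = 30
Perimeter = 9 + 4 + 29 + 12 + 30 = 84.

84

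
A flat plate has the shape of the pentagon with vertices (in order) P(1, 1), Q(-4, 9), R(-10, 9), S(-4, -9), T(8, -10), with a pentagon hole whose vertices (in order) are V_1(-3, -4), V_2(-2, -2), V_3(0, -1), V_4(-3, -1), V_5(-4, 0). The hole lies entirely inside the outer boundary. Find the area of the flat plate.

157

Outer boundary:
Σ = (13) + (54) + (126) + (112) + (18) = 323
Area = |Σ|/2 = 161.5.
Hole:
Apply the shoelace (surveyor's) formula: 2A = Σ (x_i·y_{i+1} − x_{i+1}·y_i), indices taken mod 5.
Σ = (-2) + (2) + (-3) + (-4) + (16) = 9
Area = |Σ|/2 = 4.5.
Net area = 161.5 − 4.5 = 157.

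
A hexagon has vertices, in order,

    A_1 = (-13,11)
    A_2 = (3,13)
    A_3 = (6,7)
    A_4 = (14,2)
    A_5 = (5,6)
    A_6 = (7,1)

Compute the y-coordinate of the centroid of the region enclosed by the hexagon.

Apply Gauss's area formula. First the cross-terms c_i = x_i·y_{i+1} − x_{i+1}·y_i:
  -202, -57, -86, 74, -37, 90  ⇒  2A = -218, A = -109.
Then Σ (y_i + y_{i+1})·c_i = -5349, so ȳ = -5349 / (6·(-109)) = 1783/218.

1783/218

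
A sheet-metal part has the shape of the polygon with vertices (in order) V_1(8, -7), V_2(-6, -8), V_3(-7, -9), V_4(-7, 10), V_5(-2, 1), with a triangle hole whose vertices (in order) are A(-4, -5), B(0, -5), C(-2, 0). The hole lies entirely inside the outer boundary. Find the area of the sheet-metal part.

Outer boundary:
Σ = (-106) + (-2) + (-133) + (13) + (6) = -222
Area = |Σ|/2 = 111.
Hole:
Apply the shoelace formula: 2A = Σ (x_i·y_{i+1} − x_{i+1}·y_i), indices taken mod 3.
Σ = (20) + (-10) + (10) = 20
Area = |Σ|/2 = 10.
Net area = 111 − 10 = 101.

101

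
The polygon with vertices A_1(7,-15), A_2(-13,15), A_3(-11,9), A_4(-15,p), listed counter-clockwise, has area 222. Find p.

-7

Write out the shoelace sum; only the two edges meeting at A_4 involve p:
2·Area = [((-11)·p − (-15)·9) + ((-15)·(-15) − 7·p)] + -42
       = -18·p + 318 = 444
⇒ p = -7.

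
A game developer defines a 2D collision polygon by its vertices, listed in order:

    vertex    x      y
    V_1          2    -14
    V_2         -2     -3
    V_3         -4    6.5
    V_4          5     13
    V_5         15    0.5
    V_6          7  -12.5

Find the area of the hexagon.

Apply the surveyor's formula: 2A = Σ (x_i·y_{i+1} − x_{i+1}·y_i), indices taken mod 6.
Σ = (-34) + (-25) + (-84.5) + (-192.5) + (-191) + (-73) = -600
Area = |Σ|/2 = 300.

300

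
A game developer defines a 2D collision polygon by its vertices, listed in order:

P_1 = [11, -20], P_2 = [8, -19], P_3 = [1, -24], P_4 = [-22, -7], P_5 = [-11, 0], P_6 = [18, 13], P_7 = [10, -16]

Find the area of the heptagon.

Apply Gauss's area formula: 2A = Σ (x_i·y_{i+1} − x_{i+1}·y_i), indices taken mod 7.
Cross-terms: -49, -173, -535, -77, -143, -418, -24  ⇒  Σ = -1419
Area = |Σ|/2 = 709.5.

709.5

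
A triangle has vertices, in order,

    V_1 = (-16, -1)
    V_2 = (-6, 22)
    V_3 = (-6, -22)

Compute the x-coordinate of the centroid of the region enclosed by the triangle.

Apply the surveyor's formula. First the cross-terms c_i = x_i·y_{i+1} − x_{i+1}·y_i:
  -358, 264, -346  ⇒  2A = -440, A = -220.
Then Σ (x_i + x_{i+1})·c_i = 12320, so x̄ = 12320 / (6·(-220)) = -28/3.

-28/3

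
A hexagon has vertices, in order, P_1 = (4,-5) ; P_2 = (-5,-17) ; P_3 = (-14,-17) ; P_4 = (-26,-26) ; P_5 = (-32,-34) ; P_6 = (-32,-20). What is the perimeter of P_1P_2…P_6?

102

|P_1P_2| = √((-9)² + (-12)²) = √225 = 15
|P_2P_3| = √((-9)² + (0)²) = √81 = 9
|P_3P_4| = √((-12)² + (-9)²) = √225 = 15
|P_4P_5| = √((-6)² + (-8)²) = √100 = 10
|P_5P_6| = √((0)² + (14)²) = √196 = 14
|P_6P_1| = √((36)² + (15)²) = √1521 = 39
Perimeter = 15 + 9 + 15 + 10 + 14 + 39 = 102.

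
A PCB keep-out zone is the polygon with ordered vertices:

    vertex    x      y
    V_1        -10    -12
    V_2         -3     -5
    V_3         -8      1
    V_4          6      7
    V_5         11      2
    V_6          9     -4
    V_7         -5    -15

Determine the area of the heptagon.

Σ = (14) + (-43) + (-62) + (-65) + (-62) + (-155) + (-90) = -463
Area = |Σ|/2 = 231.5.

231.5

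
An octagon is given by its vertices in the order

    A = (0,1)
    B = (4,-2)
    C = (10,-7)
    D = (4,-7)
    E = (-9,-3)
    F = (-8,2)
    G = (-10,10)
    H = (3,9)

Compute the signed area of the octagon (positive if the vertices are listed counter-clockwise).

-174

A→B: (0)(-2) − (4)(1) = -4
B→C: (4)(-7) − (10)(-2) = -8
C→D: (10)(-7) − (4)(-7) = -42
D→E: (4)(-3) − (-9)(-7) = -75
E→F: (-9)(2) − (-8)(-3) = -42
F→G: (-8)(10) − (-10)(2) = -60
G→H: (-10)(9) − (3)(10) = -120
H→A: (3)(1) − (0)(9) = 3
Σ = -348
Signed area = Σ/2 = -174 (negative ⇒ clockwise traversal).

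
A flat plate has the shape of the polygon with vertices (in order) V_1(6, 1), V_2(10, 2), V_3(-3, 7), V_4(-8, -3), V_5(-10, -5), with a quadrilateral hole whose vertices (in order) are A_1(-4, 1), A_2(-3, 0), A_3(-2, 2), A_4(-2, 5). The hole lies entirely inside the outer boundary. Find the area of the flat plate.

Outer boundary:
Apply the shoelace (surveyor's) formula: 2A = Σ (x_i·y_{i+1} − x_{i+1}·y_i), indices taken mod 5.
Cross-terms: 2, 76, 65, 10, 20  ⇒  Σ = 173
Area = |Σ|/2 = 86.5.
Hole:
Apply the shoelace formula: 2A = Σ (x_i·y_{i+1} − x_{i+1}·y_i), indices taken mod 4.
Σ = (3) + (-6) + (-6) + (18) = 9
Area = |Σ|/2 = 4.5.
Net area = 86.5 − 4.5 = 82.

82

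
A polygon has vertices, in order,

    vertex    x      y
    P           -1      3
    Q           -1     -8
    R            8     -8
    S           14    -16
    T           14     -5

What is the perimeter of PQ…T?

|PQ| = √((0)² + (-11)²) = √121 = 11
|QR| = √((9)² + (0)²) = √81 = 9
|RS| = √((6)² + (-8)²) = √100 = 10
|ST| = √((0)² + (11)²) = √121 = 11
|TP| = √((-15)² + (8)²) = √289 = 17
Perimeter = 11 + 9 + 10 + 11 + 17 = 58.

58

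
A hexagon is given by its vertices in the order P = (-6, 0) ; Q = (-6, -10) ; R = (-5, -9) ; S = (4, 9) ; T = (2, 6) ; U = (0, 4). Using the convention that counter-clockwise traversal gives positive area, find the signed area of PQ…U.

Apply the surveyor's formula: 2A = Σ (x_i·y_{i+1} − x_{i+1}·y_i), indices taken mod 6.
Cross-terms: 60, 4, -9, 6, 8, 24  ⇒  Σ = 93
Signed area = Σ/2 = 46.5 (positive ⇒ counter-clockwise traversal).

46.5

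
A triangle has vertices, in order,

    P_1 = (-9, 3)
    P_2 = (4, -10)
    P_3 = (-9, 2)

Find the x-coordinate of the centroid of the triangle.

Apply the shoelace (surveyor's) formula. First the cross-terms c_i = x_i·y_{i+1} − x_{i+1}·y_i:
  78, -82, -9  ⇒  2A = -13, A = -6.5.
Then Σ (x_i + x_{i+1})·c_i = 182, so x̄ = 182 / (6·(-6.5)) = -14/3.

-14/3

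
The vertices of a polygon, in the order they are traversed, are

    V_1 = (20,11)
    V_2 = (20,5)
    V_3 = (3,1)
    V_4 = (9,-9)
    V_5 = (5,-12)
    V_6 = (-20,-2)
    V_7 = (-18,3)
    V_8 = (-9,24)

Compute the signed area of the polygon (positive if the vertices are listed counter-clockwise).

Apply the shoelace (surveyor's) formula: 2A = Σ (x_i·y_{i+1} − x_{i+1}·y_i), indices taken mod 8.
Σ = (-120) + (5) + (-36) + (-63) + (-250) + (-96) + (-405) + (-579) = -1544
Signed area = Σ/2 = -772 (negative ⇒ clockwise traversal).

-772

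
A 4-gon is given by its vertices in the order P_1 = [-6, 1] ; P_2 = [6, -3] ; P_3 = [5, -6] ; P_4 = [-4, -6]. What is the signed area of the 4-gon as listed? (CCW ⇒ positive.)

Apply the shoelace (surveyor's) formula: 2A = Σ (x_i·y_{i+1} − x_{i+1}·y_i), indices taken mod 4.
Σ = (12) + (-21) + (-54) + (-40) = -103
Signed area = Σ/2 = -51.5 (negative ⇒ clockwise traversal).

-51.5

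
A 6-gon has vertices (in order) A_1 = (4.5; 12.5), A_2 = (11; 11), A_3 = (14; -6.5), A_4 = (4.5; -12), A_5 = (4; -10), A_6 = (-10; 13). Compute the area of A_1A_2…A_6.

340.375

Apply Gauss's area formula: 2A = Σ (x_i·y_{i+1} − x_{i+1}·y_i), indices taken mod 6.
Σ = (-88) + (-225.5) + (-138.75) + (3) + (-48) + (-183.5) = -680.75
Area = |Σ|/2 = 340.375.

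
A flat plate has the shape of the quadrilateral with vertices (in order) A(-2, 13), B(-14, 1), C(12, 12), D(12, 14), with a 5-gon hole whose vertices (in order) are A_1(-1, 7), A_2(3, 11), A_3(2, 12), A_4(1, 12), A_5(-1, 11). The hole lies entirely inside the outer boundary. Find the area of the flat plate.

Outer boundary:
Apply Gauss's area formula: 2A = Σ (x_i·y_{i+1} − x_{i+1}·y_i), indices taken mod 4.
Cross-terms: 180, -180, 24, 184  ⇒  Σ = 208
Area = |Σ|/2 = 104.
Hole:
Σ = (-32) + (14) + (12) + (23) + (4) = 21
Area = |Σ|/2 = 10.5.
Net area = 104 − 10.5 = 93.5.

93.5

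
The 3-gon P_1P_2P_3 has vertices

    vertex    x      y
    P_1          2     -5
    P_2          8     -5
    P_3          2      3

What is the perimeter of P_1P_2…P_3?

24

|P_1P_2| = √((6)² + (0)²) = √36 = 6
|P_2P_3| = √((-6)² + (8)²) = √100 = 10
|P_3P_1| = √((0)² + (-8)²) = √64 = 8
Perimeter = 6 + 10 + 8 = 24.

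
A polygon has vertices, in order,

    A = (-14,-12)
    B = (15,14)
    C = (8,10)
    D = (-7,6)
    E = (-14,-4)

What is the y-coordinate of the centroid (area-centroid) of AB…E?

100/91

Apply the shoelace (surveyor's) formula. First the cross-terms c_i = x_i·y_{i+1} − x_{i+1}·y_i:
  -16, 38, 118, 112, 112  ⇒  2A = 364, A = 182.
Then Σ (y_i + y_{i+1})·c_i = 1200, so ȳ = 1200 / (6·182) = 100/91.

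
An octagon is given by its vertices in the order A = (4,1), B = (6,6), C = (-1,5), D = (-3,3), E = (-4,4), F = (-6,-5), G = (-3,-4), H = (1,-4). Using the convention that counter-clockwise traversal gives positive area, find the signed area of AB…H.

Σ = (18) + (36) + (12) + (0) + (44) + (9) + (16) + (17) = 152
Signed area = Σ/2 = 76 (positive ⇒ counter-clockwise traversal).

76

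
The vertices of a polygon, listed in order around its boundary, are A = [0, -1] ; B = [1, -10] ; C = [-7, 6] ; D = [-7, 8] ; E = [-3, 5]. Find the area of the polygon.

Σ = (1) + (-64) + (-14) + (-11) + (3) = -85
Area = |Σ|/2 = 42.5.

42.5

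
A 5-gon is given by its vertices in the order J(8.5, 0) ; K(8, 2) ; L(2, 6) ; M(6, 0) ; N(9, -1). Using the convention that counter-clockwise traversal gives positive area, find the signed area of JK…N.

13.75

Σ = (17) + (44) + (-36) + (-6) + (8.5) = 27.5
Signed area = Σ/2 = 13.75 (positive ⇒ counter-clockwise traversal).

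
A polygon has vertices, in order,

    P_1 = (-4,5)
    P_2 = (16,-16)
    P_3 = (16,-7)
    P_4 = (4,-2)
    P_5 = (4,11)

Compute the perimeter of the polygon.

74

|P_1P_2| = √((20)² + (-21)²) = √841 = 29
|P_2P_3| = √((0)² + (9)²) = √81 = 9
|P_3P_4| = √((-12)² + (5)²) = √169 = 13
|P_4P_5| = √((0)² + (13)²) = √169 = 13
|P_5P_1| = √((-8)² + (-6)²) = √100 = 10
Perimeter = 29 + 9 + 13 + 13 + 10 = 74.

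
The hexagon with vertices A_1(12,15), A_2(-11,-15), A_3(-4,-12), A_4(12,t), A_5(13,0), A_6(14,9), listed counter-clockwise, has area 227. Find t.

Write out the shoelace sum; only the two edges meeting at A_4 involve t:
2·Area = [((-4)·t − 12·(-12)) + (12·0 − 13·t)] + 276
       = -17·t + 420 = 454
⇒ t = -2.

-2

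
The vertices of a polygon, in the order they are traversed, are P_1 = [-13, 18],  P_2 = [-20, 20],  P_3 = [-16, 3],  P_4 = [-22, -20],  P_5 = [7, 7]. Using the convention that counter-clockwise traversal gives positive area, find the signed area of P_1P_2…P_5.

Apply the surveyor's formula: 2A = Σ (x_i·y_{i+1} − x_{i+1}·y_i), indices taken mod 5.
Σ = (100) + (260) + (386) + (-14) + (217) = 949
Signed area = Σ/2 = 474.5 (positive ⇒ counter-clockwise traversal).

474.5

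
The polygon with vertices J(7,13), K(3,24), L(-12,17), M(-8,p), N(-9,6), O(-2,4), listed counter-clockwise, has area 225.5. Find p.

The doubled signed area Σ (x_i y_{i+1} − x_{i+1} y_i) is linear in p.
With p=0 it equals 478; the coefficient of p is -3 (from the two edges through M).
So -3·p + 478 = 2·225.5 = 451 ⇒ p = 9.

9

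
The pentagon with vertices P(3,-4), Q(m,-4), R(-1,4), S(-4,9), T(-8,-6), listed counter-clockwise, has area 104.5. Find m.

9

The doubled signed area Σ (x_i y_{i+1} − x_{i+1} y_i) is linear in m.
With m=0 it equals 137; the coefficient of m is 8 (from the two edges through Q).
So 8·m + 137 = 2·104.5 = 209 ⇒ m = 9.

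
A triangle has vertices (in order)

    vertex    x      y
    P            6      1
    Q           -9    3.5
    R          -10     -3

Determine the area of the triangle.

50

Σ = (30) + (62) + (8) = 100
Area = |Σ|/2 = 50.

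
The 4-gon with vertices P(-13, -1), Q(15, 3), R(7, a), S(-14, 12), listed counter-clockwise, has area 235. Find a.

The doubled signed area Σ (x_i y_{i+1} − x_{i+1} y_i) is linear in a.
With a=0 it equals 209; the coefficient of a is 29 (from the two edges through R).
So 29·a + 209 = 2·235 = 470 ⇒ a = 9.

9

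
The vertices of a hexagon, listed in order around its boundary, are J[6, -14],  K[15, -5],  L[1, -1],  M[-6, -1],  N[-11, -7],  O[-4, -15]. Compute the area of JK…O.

238.5

Apply the shoelace formula: 2A = Σ (x_i·y_{i+1} − x_{i+1}·y_i), indices taken mod 6.
Σ = (180) + (-10) + (-7) + (31) + (137) + (146) = 477
Area = |Σ|/2 = 238.5.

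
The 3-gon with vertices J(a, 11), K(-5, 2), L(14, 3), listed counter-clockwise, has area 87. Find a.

The doubled signed area Σ (x_i y_{i+1} − x_{i+1} y_i) is linear in a.
With a=0 it equals 166; the coefficient of a is -1 (from the two edges through J).
So -1·a + 166 = 2·87 = 174 ⇒ a = -8.

-8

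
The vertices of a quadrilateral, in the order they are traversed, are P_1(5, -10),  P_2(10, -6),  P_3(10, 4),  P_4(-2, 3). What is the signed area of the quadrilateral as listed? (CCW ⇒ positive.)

106.5

Apply the shoelace formula: 2A = Σ (x_i·y_{i+1} − x_{i+1}·y_i), indices taken mod 4.
Σ = (70) + (100) + (38) + (5) = 213
Signed area = Σ/2 = 106.5 (positive ⇒ counter-clockwise traversal).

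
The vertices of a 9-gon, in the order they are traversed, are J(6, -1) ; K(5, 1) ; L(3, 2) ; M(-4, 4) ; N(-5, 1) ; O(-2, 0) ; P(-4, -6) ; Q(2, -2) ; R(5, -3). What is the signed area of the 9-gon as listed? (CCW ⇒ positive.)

52.5

Σ = (11) + (7) + (20) + (16) + (2) + (12) + (20) + (4) + (13) = 105
Signed area = Σ/2 = 52.5 (positive ⇒ counter-clockwise traversal).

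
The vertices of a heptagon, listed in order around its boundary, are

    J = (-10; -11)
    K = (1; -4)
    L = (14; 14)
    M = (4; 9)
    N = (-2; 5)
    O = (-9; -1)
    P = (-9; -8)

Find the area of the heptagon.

Σ = (51) + (70) + (70) + (38) + (47) + (63) + (19) = 358
Area = |Σ|/2 = 179.

179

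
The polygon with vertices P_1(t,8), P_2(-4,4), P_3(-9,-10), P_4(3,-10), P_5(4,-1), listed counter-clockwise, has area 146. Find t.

The doubled signed area Σ (x_i y_{i+1} − x_{i+1} y_i) is linear in t.
With t=0 it equals 297; the coefficient of t is 5 (from the two edges through P_1).
So 5·t + 297 = 2·146 = 292 ⇒ t = -1.

-1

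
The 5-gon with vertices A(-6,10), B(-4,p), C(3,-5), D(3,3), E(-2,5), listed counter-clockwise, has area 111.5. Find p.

The doubled signed area Σ (x_i y_{i+1} − x_{i+1} y_i) is linear in p.
With p=0 it equals 115; the coefficient of p is -9 (from the two edges through B).
So -9·p + 115 = 2·111.5 = 223 ⇒ p = -12.

-12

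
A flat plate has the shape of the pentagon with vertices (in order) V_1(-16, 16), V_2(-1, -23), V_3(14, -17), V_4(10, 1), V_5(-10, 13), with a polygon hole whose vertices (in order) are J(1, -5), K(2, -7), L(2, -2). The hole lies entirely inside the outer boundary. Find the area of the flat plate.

Outer boundary:
Apply Gauss's area formula: 2A = Σ (x_i·y_{i+1} − x_{i+1}·y_i), indices taken mod 5.
Σ = (384) + (339) + (184) + (140) + (48) = 1095
Area = |Σ|/2 = 547.5.
Hole:
Apply Gauss's area formula: 2A = Σ (x_i·y_{i+1} − x_{i+1}·y_i), indices taken mod 3.
Cross-terms: 3, 10, -8  ⇒  Σ = 5
Area = |Σ|/2 = 2.5.
Net area = 547.5 − 2.5 = 545.

545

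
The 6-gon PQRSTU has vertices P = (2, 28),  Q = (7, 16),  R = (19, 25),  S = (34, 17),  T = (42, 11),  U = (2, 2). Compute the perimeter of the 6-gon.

|PQ| = √((5)² + (-12)²) = √169 = 13
|QR| = √((12)² + (9)²) = √225 = 15
|RS| = √((15)² + (-8)²) = √289 = 17
|ST| = √((8)² + (-6)²) = √100 = 10
|TU| = √((-40)² + (-9)²) = √1681 = 41
|UP| = √((0)² + (26)²) = √676 = 26
Perimeter = 13 + 15 + 17 + 10 + 41 + 26 = 122.

122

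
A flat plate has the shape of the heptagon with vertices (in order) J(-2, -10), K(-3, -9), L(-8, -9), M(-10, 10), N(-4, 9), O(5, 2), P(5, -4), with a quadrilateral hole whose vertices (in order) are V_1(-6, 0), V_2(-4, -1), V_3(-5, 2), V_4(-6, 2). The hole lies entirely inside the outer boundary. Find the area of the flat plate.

205.5

Outer boundary:
Apply the shoelace formula: 2A = Σ (x_i·y_{i+1} − x_{i+1}·y_i), indices taken mod 7.
Cross-terms: -12, -45, -170, -50, -53, -30, -58  ⇒  Σ = -418
Area = |Σ|/2 = 209.
Hole:
Apply Gauss's area formula: 2A = Σ (x_i·y_{i+1} − x_{i+1}·y_i), indices taken mod 4.
V_1→V_2: (-6)(-1) − (-4)(0) = 6
V_2→V_3: (-4)(2) − (-5)(-1) = -13
V_3→V_4: (-5)(2) − (-6)(2) = 2
V_4→V_1: (-6)(0) − (-6)(2) = 12
Σ = 7
Area = |Σ|/2 = 3.5.
Net area = 209 − 3.5 = 205.5.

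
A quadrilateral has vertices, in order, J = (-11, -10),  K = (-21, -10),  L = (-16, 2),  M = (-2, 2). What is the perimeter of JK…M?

|JK| = √((-10)² + (0)²) = √100 = 10
|KL| = √((5)² + (12)²) = √169 = 13
|LM| = √((14)² + (0)²) = √196 = 14
|MJ| = √((-9)² + (-12)²) = √225 = 15
Perimeter = 10 + 13 + 14 + 15 = 52.

52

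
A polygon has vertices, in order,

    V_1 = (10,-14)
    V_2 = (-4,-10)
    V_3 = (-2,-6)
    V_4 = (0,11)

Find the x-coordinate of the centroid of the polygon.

Apply the surveyor's formula. First the cross-terms c_i = x_i·y_{i+1} − x_{i+1}·y_i:
  -156, 4, -22, -110  ⇒  2A = -284, A = -142.
Then Σ (x_i + x_{i+1})·c_i = -2016, so x̄ = -2016 / (6·(-142)) = 168/71.

168/71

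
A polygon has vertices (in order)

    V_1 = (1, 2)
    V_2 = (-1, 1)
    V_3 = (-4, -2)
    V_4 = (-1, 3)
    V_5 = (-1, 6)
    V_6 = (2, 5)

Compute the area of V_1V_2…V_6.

Apply the surveyor's formula: 2A = Σ (x_i·y_{i+1} − x_{i+1}·y_i), indices taken mod 6.
Σ = (3) + (6) + (-14) + (-3) + (-17) + (-1) = -26
Area = |Σ|/2 = 13.

13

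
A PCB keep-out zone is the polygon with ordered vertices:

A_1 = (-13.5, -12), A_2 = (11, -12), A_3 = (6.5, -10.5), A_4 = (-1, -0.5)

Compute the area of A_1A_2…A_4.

124

Σ = (294) + (-37.5) + (-13.75) + (5.25) = 248
Area = |Σ|/2 = 124.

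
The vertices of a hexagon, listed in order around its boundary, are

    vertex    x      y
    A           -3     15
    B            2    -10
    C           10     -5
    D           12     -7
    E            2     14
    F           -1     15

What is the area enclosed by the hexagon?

168

A→B: (-3)(-10) − (2)(15) = 0
B→C: (2)(-5) − (10)(-10) = 90
C→D: (10)(-7) − (12)(-5) = -10
D→E: (12)(14) − (2)(-7) = 182
E→F: (2)(15) − (-1)(14) = 44
F→A: (-1)(15) − (-3)(15) = 30
Σ = 336
Area = |Σ|/2 = 168.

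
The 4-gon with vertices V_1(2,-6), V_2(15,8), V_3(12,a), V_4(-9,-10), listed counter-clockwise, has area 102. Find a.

10

Write out the shoelace sum; only the two edges meeting at V_3 involve a:
2·Area = [(15·a − 12·8) + (12·(-10) − (-9)·a)] + 180
       = 24·a + -36 = 204
⇒ a = 10.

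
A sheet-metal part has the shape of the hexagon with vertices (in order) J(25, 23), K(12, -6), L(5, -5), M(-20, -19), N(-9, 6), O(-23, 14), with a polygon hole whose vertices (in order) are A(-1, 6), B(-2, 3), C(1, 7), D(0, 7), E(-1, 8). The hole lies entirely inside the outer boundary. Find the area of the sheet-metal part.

Outer boundary:
Apply Gauss's area formula: 2A = Σ (x_i·y_{i+1} − x_{i+1}·y_i), indices taken mod 6.
Cross-terms: -426, -30, -195, -291, 12, -879  ⇒  Σ = -1809
Area = |Σ|/2 = 904.5.
Hole:
Apply the shoelace (surveyor's) formula: 2A = Σ (x_i·y_{i+1} − x_{i+1}·y_i), indices taken mod 5.
Cross-terms: 9, -17, 7, 7, 2  ⇒  Σ = 8
Area = |Σ|/2 = 4.
Net area = 904.5 − 4 = 900.5.

900.5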